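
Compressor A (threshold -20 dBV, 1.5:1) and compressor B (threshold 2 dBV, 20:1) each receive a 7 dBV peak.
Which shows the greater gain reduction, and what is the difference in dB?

A, by 4.25 dB

A: overshoot 27 dB → output overshoot 18 dB → GR 9 dB.
B: overshoot 5 dB → output overshoot 0.25 dB → GR 4.75 dB.
Difference: 4.25 dB in favour of A.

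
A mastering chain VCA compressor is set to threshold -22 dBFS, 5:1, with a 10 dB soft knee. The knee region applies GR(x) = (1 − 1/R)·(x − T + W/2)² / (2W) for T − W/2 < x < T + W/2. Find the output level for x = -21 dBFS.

x − T + W/2 = -21 − (-22) + 5 = 6.
GR = (1 − 1/5) × 6² / 20 = 0.8 × 36 / 20 = 1.44 dB.
Output = -21 − 1.44 = -22.44 dBFS.

-22.44 dBFS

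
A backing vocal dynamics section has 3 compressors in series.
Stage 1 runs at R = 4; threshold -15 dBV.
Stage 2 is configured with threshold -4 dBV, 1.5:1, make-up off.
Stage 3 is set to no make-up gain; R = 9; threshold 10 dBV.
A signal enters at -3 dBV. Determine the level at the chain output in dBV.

Stage 1: overshoot 12 dB → 12/4 = 3 dB → -12 dBV.
Stage 2: below threshold (-12 ≤ -4); passes unchanged; output -12 dBV.
Stage 3: -12 dBV is at or below the 10 dBV threshold — no compression; output -12 dBV.

-12 dBV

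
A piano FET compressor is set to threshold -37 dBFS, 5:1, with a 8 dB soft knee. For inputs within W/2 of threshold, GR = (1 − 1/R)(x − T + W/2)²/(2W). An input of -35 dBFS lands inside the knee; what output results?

x − T + W/2 = -35 − (-37) + 4 = 6.
GR = (1 − 1/5) × 6² / 16 = 0.8 × 36 / 16 = 1.8 dB.
Output = -35 − 1.8 = -36.8 dBFS.

-36.8 dBFS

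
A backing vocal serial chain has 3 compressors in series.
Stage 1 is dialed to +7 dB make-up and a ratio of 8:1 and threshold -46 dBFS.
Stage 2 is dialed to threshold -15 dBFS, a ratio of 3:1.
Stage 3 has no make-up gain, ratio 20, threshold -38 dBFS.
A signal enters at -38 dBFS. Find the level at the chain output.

Stage 1: -38 dBFS is 8 dB over -46 dBFS; at 8:1 that becomes 1 dB over, giving -45 dBFS; +7 dB make-up → -38 dBFS.
Stage 2: -38 dBFS is at or below the -15 dBFS threshold — no compression; output -38 dBFS.
Stage 3: below threshold (-38 ≤ -38); passes unchanged; output -38 dBFS.

-38 dBFS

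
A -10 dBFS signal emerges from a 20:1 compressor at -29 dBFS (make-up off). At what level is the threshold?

-30 dBFS

Gain reduction = -10 − (-29) = 19 dB; output overshoot = GR / (R − 1) = 19 / 19 = 1 dB.
Threshold = output − output overshoot = -29 − 1 = -30 dBFS.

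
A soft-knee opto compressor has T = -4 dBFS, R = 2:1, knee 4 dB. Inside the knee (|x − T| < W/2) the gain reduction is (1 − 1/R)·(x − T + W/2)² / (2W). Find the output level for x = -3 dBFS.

x − T + W/2 = -3 − (-4) + 2 = 3.
GR = (1 − 1/2) × 3² / 8 = 0.5 × 9 / 8 = 0.5625 dB.
Output = -3 − 0.5625 = -3.5625 dBFS.

-3.5625 dBFS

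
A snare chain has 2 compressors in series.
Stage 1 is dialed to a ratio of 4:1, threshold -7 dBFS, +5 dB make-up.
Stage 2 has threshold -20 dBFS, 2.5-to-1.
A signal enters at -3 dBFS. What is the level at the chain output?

-12.4 dBFS

Stage 1: 4 dB above -7 dBFS, reduced 4:1 to 1 dB above → -6 dBFS; +5 dB make-up → -1 dBFS.
Stage 2: -1 dBFS is 19 dB over -20 dBFS; at 2.5:1 that becomes 7.6 dB over, giving -12.4 dBFS.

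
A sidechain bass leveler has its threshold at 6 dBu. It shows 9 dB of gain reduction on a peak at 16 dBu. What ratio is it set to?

10:1

Input overshoot = 16 − 6 = 10 dB.
Output overshoot = 10 − 9 = 1 dB.
Ratio = input overshoot / output overshoot = 10 / 1 = 10.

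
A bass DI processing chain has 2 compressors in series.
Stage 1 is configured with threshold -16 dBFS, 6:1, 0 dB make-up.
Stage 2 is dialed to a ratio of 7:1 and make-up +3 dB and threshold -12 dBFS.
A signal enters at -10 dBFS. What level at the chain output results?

Stage 1: 6 dB above -16 dBFS, reduced 6:1 to 1 dB above → -15 dBFS.
Stage 2: -15 dBFS is at or below the -12 dBFS threshold — no compression; make-up brings it to -12 dBFS.

-12 dBFS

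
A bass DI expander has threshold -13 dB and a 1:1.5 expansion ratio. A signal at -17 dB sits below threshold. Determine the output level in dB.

The input is 4 dB below the -13 dB threshold.
A 1:1.5 expander multiplies undershoot by 1.5: 4 × 1.5 = 6 dB below threshold.
Output = -13 − 6 = -19 dB.

-19 dB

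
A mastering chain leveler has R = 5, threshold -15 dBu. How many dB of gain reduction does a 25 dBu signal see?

The signal is 40 dB above threshold.
After 5:1 compression the overshoot becomes 40/5 = 8 dB.
Gain reduction = 40 − 8 = 32 dB.

32 dB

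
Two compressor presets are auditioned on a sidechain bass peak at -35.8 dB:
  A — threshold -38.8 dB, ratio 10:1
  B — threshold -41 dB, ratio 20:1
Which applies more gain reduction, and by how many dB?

B, by 2.24 dB

A: GR = 3 − 3/10 = 2.7 dB.
B: GR = 5.2 − 5.2/20 = 4.94 dB.
B reduces 2.24 dB more.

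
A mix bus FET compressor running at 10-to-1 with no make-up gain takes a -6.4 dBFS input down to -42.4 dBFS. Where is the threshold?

Gain reduction = -6.4 − (-42.4) = 36 dB; output overshoot = GR / (R − 1) = 36 / 9 = 4 dB.
Threshold = output − output overshoot = -42.4 − 4 = -46.4 dBFS.

-46.4 dBFS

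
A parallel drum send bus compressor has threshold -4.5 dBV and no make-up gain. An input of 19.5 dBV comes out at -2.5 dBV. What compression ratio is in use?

12:1

Input overshoot = 19.5 − (-4.5) = 24 dB; output overshoot = -2.5 − (-4.5) = 2 dB.
Ratio = 24 / 2 = 12.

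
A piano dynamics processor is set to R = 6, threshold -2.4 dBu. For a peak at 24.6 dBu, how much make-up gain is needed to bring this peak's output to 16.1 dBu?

14 dB

Without make-up, output = threshold + overshoot/6 = -2.4 + 4.5 = 2.1 dBu.
Gap to target: 14 dB.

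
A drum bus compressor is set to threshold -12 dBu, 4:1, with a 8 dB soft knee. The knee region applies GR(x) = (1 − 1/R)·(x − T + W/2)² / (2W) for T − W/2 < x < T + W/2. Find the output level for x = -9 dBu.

x − T + W/2 = -9 − (-12) + 4 = 7.
GR = (1 − 1/4) × 7² / 16 = 0.75 × 49 / 16 = 2.296875 dB.
Output = -9 − 2.296875 = -11.296875 dBu.

-11.296875 dBu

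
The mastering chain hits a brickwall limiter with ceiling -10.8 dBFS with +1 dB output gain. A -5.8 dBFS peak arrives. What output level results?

A brickwall limiter is an ∞:1 compressor: any input above the ceiling is clamped to -10.8 dBFS.
Output gain then adds 1 dB: -10.8 + 1 = -9.8 dBFS.

-9.8 dBFS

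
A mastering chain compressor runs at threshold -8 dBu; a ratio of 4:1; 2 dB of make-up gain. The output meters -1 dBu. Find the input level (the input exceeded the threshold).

12 dBu

Stripping the +2 dB make-up gives -3 dBu at the gain stage.
The compressed level sits -3 − (-8) = 5 dB over threshold.
Before 4:1 compression the overshoot was 5 × 4 = 20 dB, so input = -8 + 20 = 12 dBu.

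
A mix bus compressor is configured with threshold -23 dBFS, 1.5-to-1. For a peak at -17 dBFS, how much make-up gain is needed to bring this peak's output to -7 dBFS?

12 dB

Overshoot 6 dB → 6/1.5 = 4 dB after compression, so the compressed level is -23 + 4 = -19 dBFS.
Make-up = target − compressed = -7 − (-19) = 12 dB.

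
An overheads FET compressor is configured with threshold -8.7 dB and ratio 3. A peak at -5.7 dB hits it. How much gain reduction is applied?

-5.7 dB exceeds the threshold by 3 dB.
At 3:1, output sits 3/3 = 1 dB above threshold.
GR = overshoot in − overshoot out = 3 − 1 = 2 dB.

2 dB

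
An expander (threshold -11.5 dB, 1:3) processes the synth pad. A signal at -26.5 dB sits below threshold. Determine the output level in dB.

Below threshold, a 1:3 expander applies gain = (3−1)×(T − x) of attenuation.
(3−1) × 15 = 30 dB, so output = -26.5 − 30 = -56.5 dB.

-56.5 dB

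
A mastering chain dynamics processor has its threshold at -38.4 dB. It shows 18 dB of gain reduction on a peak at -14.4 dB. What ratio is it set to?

4:1

Input overshoot = -14.4 − (-38.4) = 24 dB.
Output overshoot = 24 − 18 = 6 dB.
Ratio = input overshoot / output overshoot = 24 / 6 = 4.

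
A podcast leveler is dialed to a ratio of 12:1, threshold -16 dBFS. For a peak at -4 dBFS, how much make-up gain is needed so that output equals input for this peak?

11 dB

The peak compresses to -16 + 12/12 = -15 dBFS.
To reach -4 dBFS requires -4 − (-15) = 11 dB of make-up.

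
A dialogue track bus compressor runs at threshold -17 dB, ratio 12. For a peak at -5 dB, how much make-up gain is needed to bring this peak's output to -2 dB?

The peak compresses to -17 + 12/12 = -16 dB.
To reach -2 dB requires -2 − (-16) = 14 dB of make-up.

14 dB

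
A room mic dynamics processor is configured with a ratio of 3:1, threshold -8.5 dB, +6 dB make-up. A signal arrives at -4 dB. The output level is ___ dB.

-4 dB sits 4.5 dB over threshold.
At 3:1 the overshoot is divided by 3, leaving 1.5 dB above threshold.
So the level is -8.5 + 1.5 = -7 dB; make-up adds 6 dB, giving -1 dB.

-1 dB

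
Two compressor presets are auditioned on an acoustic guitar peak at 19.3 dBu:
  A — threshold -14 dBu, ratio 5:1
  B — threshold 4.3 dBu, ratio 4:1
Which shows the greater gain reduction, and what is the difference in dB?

A, by 15.39 dB

A: 33.3 dB over, compressed to 6.66 dB over, so 26.64 dB of GR.
B: 15 dB over, compressed to 3.75 dB over, so 11.25 dB of GR.
Difference: 15.39 dB in favour of A.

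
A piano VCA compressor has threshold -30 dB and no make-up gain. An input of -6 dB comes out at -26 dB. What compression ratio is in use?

6:1

Input overshoot = -6 − (-30) = 24 dB; output overshoot = -26 − (-30) = 4 dB.
Ratio = 24 / 4 = 6.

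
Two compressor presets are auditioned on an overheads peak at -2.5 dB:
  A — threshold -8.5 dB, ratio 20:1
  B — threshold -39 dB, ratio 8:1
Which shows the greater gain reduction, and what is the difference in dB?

B, by 26.2375 dB

A: 6 dB over, compressed to 0.3 dB over, so 5.7 dB of GR.
B: 36.5 dB over, compressed to 4.5625 dB over, so 31.9375 dB of GR.
B reduces 26.2375 dB more.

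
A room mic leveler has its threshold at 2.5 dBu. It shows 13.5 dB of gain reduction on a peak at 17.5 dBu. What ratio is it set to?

10:1

Input overshoot = 17.5 − 2.5 = 15 dB.
Output overshoot = 15 − 13.5 = 1.5 dB.
Ratio = input overshoot / output overshoot = 15 / 1.5 = 10.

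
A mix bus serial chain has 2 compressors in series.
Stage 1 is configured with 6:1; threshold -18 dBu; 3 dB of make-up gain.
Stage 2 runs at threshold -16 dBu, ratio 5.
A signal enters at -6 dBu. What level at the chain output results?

Stage 1: 12 dB above -18 dBu, reduced 6:1 to 2 dB above → -16 dBu; +3 dB make-up → -13 dBu.
Stage 2: -13 dBu is 3 dB over -16 dBu; at 5:1 that becomes 0.6 dB over, giving -15.4 dBu.

-15.4 dBu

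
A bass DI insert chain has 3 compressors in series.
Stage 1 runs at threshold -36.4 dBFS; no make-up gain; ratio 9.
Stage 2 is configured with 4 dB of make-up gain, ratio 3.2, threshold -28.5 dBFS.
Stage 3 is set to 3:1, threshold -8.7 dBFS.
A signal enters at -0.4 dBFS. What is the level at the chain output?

Stage 1: overshoot 36 dB → 36/9 = 4 dB → -32.4 dBFS.
Stage 2: -32.4 dBFS ≤ -28.5 dBFS, so stage 2 doesn't engage; make-up brings it to -28.4 dBFS.
Stage 3: -28.4 dBFS is at or below the -8.7 dBFS threshold — no compression; output -28.4 dBFS.

-28.4 dBFS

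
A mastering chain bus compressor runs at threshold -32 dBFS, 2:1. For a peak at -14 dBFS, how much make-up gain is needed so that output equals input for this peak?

9 dB

Without make-up, output = threshold + overshoot/2 = -32 + 9 = -23 dBFS.
Gap to target: 9 dB.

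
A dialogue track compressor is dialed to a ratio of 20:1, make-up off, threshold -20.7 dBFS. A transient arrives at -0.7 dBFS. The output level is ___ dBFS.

Overshoot: -0.7 − (-20.7) = 20 dB.
At 20:1 the overshoot is divided by 20, leaving 1 dB above threshold.
That puts the output at -19.7 dBFS.

-19.7 dBFS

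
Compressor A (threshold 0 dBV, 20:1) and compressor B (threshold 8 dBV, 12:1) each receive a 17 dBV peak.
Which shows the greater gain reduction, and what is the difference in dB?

A, by 7.9 dB

A: GR = 17 − 17/20 = 16.15 dB.
B: GR = 9 − 9/12 = 8.25 dB.
A reduces 7.9 dB more.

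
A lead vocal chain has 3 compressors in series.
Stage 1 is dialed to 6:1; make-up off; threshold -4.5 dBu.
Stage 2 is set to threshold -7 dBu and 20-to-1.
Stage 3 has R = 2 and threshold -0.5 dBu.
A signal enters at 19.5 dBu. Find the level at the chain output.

-6.675 dBu

Stage 1: overshoot 24 dB → 24/6 = 4 dB → -0.5 dBu.
Stage 2: overshoot 6.5 dB → 6.5/20 = 0.325 dB → -6.675 dBu.
Stage 3: below threshold (-6.675 ≤ -0.5); passes unchanged; output -6.675 dBu.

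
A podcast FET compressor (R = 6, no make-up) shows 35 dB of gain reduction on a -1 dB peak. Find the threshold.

-43 dB

Let T be the threshold. Output overshoot = (input overshoot)/R, so -36 − T = (-1 − T)/6.
6·(-36 − T) = -1 − T → 5·T = -216 − (-1) = -215.
T = -215/5 = -43 dB.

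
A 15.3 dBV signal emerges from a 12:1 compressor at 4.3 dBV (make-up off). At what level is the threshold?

3.3 dBV

Gain reduction = 15.3 − 4.3 = 11 dB; output overshoot = GR / (R − 1) = 11 / 11 = 1 dB.
Threshold = output − output overshoot = 4.3 − 1 = 3.3 dBV.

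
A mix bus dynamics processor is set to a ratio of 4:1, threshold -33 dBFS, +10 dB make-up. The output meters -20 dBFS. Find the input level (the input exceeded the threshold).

-21 dBFS

Before make-up, the level was -20 − 10 = -30 dBFS.
That's 3 dB above the -33 dBFS threshold.
Undo the ratio: input overshoot = 3 × 4 = 12 dB, giving input = -21 dBFS.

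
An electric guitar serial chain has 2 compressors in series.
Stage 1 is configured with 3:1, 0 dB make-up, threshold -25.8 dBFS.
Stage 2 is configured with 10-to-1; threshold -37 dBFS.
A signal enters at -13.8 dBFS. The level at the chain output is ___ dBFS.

Stage 1: -13.8 dBFS is 12 dB over -25.8 dBFS; at 3:1 that becomes 4 dB over, giving -21.8 dBFS.
Stage 2: -21.8 dBFS is 15.2 dB over -37 dBFS; at 10:1 that becomes 1.52 dB over, giving -35.48 dBFS.

-35.48 dBFS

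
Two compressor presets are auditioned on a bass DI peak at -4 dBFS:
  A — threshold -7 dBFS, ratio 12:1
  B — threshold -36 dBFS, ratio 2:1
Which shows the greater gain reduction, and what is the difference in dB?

B, by 13.25 dB

A: overshoot 3 dB → output overshoot 0.25 dB → GR 2.75 dB.
B: overshoot 32 dB → output overshoot 16 dB → GR 16 dB.
Difference: 13.25 dB in favour of B.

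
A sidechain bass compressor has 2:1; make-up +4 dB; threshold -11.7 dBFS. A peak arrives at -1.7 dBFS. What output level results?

-1.7 dBFS sits 10 dB over threshold.
2:1 compression reduces that to 10/2 = 5 dB over.
Output = -11.7 + 5 = -6.7 dBFS; make-up adds 4 dB, giving -2.7 dBFS.

-2.7 dBFS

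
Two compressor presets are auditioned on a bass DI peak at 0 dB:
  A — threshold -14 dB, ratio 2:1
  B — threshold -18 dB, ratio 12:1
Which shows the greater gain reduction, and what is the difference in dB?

B, by 9.5 dB

A: GR = 14 − 14/2 = 7 dB.
B: GR = 18 − 18/12 = 16.5 dB.
Difference: 9.5 dB in favour of B.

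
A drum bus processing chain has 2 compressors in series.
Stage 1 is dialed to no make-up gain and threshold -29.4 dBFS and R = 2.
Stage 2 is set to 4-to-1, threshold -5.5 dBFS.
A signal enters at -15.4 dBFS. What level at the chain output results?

Stage 1: 14 dB above -29.4 dBFS, reduced 2:1 to 7 dB above → -22.4 dBFS.
Stage 2: below threshold (-22.4 ≤ -5.5); passes unchanged; output -22.4 dBFS.

-22.4 dBFS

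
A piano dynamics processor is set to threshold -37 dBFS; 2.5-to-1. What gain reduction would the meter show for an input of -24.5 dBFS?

-24.5 dBFS exceeds the threshold by 12.5 dB.
At 2.5:1, output sits 12.5/2.5 = 5 dB above threshold.
So the signal is attenuated by 12.5 − 5 = 7.5 dB.

7.5 dB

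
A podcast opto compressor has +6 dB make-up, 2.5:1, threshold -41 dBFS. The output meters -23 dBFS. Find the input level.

Stripping the +6 dB make-up gives -29 dBFS at the gain stage.
Post-compression overshoot = -29 − (-41) = 12 dB.
Undo the ratio: input overshoot = 12 × 2.5 = 30 dB, giving input = -11 dBFS.

-11 dBFS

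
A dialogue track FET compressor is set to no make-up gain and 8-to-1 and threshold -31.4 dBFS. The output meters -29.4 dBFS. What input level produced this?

-15.4 dBFS

Post-compression overshoot = -29.4 − (-31.4) = 2 dB.
Input overshoot = R × output overshoot = 16 dB → input = -31.4 + 16 = -15.4 dBFS.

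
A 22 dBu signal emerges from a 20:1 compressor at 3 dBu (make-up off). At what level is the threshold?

Input is 20 dB above T (since output overshoot × R = input overshoot: (3 − T)·20 = 22 − T gives T = 2 dBu).
Check: 2 + (22 − 2)/20 = 2 + 1 = 3 dBu. ✓

2 dBu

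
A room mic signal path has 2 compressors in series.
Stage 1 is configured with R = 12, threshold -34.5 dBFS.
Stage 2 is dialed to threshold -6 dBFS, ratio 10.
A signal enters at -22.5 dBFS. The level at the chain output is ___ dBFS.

-33.5 dBFS

Stage 1: overshoot 12 dB → 12/12 = 1 dB → -33.5 dBFS.
Stage 2: -33.5 dBFS is at or below the -6 dBFS threshold — no compression; output -33.5 dBFS.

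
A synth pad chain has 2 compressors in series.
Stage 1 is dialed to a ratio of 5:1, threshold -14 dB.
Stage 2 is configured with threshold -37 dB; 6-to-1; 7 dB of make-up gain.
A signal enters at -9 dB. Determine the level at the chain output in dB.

-26 dB

Stage 1: -9 dB is 5 dB over -14 dB; at 5:1 that becomes 1 dB over, giving -13 dB.
Stage 2: 24 dB above -37 dB, reduced 6:1 to 4 dB above → -33 dB; +7 dB make-up → -26 dB.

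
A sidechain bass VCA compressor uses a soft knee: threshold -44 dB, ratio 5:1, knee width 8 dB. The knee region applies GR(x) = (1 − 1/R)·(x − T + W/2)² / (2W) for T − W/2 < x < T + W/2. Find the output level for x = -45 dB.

x − T + W/2 = -45 − (-44) + 4 = 3.
GR = (1 − 1/5) × 3² / 16 = 0.8 × 9 / 16 = 0.45 dB.
Output = -45 − 0.45 = -45.45 dB.

-45.45 dB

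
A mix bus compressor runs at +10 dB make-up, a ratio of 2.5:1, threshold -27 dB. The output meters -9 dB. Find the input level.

Remove make-up: -9 − 10 = -19 dB.
That's 8 dB above the -27 dB threshold.
Before 2.5:1 compression the overshoot was 8 × 2.5 = 20 dB, so input = -27 + 20 = -7 dB.

-7 dB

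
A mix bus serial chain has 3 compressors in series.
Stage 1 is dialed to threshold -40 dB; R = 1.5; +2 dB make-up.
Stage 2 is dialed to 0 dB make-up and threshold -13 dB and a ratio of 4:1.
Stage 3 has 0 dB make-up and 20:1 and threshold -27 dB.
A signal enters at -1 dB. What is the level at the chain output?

Stage 1: -1 dB is 39 dB over -40 dB; at 1.5:1 that becomes 26 dB over, giving -14 dB; +2 dB make-up → -12 dB.
Stage 2: overshoot 1 dB → 1/4 = 0.25 dB → -12.75 dB.
Stage 3: 14.25 dB above -27 dB, reduced 20:1 to 0.7125 dB above → -26.2875 dB.

-26.2875 dB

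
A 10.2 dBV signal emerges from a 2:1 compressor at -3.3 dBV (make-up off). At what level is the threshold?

Input is 27 dB above T (since output overshoot × R = input overshoot: (-3.3 − T)·2 = 10.2 − T gives T = -16.8 dBV).
Check: -16.8 + (10.2 − (-16.8))/2 = -16.8 + 13.5 = -3.3 dBV. ✓

-16.8 dBV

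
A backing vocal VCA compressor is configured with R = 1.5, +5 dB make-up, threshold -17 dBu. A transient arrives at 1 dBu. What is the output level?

The input is 18 dB above the -17 dBu threshold.
At 1.5:1 the overshoot is divided by 1.5, leaving 12 dB above threshold.
Output = -17 + 12 = -5 dBu; make-up adds 5 dB, giving 0 dBu.

0 dBu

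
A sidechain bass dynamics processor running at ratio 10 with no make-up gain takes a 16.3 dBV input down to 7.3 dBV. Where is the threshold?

Gain reduction = 16.3 − 7.3 = 9 dB; output overshoot = GR / (R − 1) = 9 / 9 = 1 dB.
Threshold = output − output overshoot = 7.3 − 1 = 6.3 dBV.

6.3 dBV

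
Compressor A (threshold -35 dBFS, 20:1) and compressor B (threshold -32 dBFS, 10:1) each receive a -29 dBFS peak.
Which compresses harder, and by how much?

A, by 3 dB

A: 6 dB over, compressed to 0.3 dB over, so 5.7 dB of GR.
B: 3 dB over, compressed to 0.3 dB over, so 2.7 dB of GR.
A applies 3 dB more gain reduction.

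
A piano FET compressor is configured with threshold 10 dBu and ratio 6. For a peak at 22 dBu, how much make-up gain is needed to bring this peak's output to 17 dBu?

Overshoot 12 dB → 12/6 = 2 dB after compression, so the compressed level is 10 + 2 = 12 dBu.
Make-up = target − compressed = 17 − 12 = 5 dB.

5 dB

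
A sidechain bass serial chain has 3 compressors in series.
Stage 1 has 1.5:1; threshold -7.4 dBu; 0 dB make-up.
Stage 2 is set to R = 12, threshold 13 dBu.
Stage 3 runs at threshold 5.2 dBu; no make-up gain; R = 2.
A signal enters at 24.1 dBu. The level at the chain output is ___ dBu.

9.125 dBu

Stage 1: 24.1 dBu is 31.5 dB over -7.4 dBu; at 1.5:1 that becomes 21 dB over, giving 13.6 dBu.
Stage 2: overshoot 0.6 dB → 0.6/12 = 0.05 dB → 13.05 dBu.
Stage 3: 13.05 dBu is 7.85 dB over 5.2 dBu; at 2:1 that becomes 3.925 dB over, giving 9.125 dBu.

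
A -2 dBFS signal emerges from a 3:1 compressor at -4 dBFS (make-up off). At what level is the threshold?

-5 dBFS

Let T be the threshold. Output overshoot = (input overshoot)/R, so -4 − T = (-2 − T)/3.
3·(-4 − T) = -2 − T → 2·T = -12 − (-2) = -10.
T = -10/2 = -5 dBFS.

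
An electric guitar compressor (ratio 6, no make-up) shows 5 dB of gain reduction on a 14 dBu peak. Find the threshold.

8 dBu

Input is 6 dB above T (since output overshoot × R = input overshoot: (9 − T)·6 = 14 − T gives T = 8 dBu).
Check: 8 + (14 − 8)/6 = 8 + 1 = 9 dBu. ✓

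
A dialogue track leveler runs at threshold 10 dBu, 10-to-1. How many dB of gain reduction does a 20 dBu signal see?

Overshoot = 20 − 10 = 10 dB.
A 10:1 ratio leaves 1 dB of that excess.
So the signal is attenuated by 10 − 1 = 9 dB.

9 dB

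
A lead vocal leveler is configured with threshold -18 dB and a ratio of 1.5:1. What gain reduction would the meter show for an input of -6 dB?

Overshoot = -6 − (-18) = 12 dB.
At 1.5:1, output sits 12/1.5 = 8 dB above threshold.
GR = overshoot in − overshoot out = 12 − 8 = 4 dB.

4 dB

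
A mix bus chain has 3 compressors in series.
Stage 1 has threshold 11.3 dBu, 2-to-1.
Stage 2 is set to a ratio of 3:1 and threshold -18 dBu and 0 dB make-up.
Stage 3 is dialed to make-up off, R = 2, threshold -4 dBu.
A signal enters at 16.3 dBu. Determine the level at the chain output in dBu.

-7.4 dBu

Stage 1: overshoot 5 dB → 5/2 = 2.5 dB → 13.8 dBu.
Stage 2: 31.8 dB above -18 dBu, reduced 3:1 to 10.6 dB above → -7.4 dBu.
Stage 3: -7.4 dBu ≤ -4 dBu, so stage 3 doesn't engage; output -7.4 dBu.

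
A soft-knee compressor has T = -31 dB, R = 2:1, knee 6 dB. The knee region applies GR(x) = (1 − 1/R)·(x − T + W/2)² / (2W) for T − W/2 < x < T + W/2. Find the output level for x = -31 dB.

x − T + W/2 = -31 − (-31) + 3 = 3.
GR = (1 − 1/2) × 3² / 12 = 0.5 × 9 / 12 = 0.375 dB.
Output = -31 − 0.375 = -31.375 dB.

-31.375 dB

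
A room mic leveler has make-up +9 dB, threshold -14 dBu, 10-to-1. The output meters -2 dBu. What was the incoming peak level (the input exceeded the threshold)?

Remove make-up: -2 − 9 = -11 dBu.
That's 3 dB above the -14 dBu threshold.
Undo the ratio: input overshoot = 3 × 10 = 30 dB, giving input = 16 dBu.

16 dBu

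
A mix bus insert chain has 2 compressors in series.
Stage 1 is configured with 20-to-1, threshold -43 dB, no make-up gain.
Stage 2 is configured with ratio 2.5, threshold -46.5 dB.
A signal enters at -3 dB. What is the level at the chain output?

Stage 1: -3 dB is 40 dB over -43 dB; at 20:1 that becomes 2 dB over, giving -41 dB.
Stage 2: 5.5 dB above -46.5 dB, reduced 2.5:1 to 2.2 dB above → -44.3 dB.

-44.3 dB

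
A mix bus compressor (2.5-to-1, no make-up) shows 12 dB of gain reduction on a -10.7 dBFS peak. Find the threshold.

-30.7 dBFS

Let T be the threshold. Output overshoot = (input overshoot)/R, so -22.7 − T = (-10.7 − T)/2.5.
2.5·(-22.7 − T) = -10.7 − T → 1.5·T = -56.75 − (-10.7) = -46.05.
T = -46.05/1.5 = -30.7 dBFS.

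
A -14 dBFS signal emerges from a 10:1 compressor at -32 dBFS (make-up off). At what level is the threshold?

Let T be the threshold. Output overshoot = (input overshoot)/R, so -32 − T = (-14 − T)/10.
10·(-32 − T) = -14 − T → 9·T = -320 − (-14) = -306.
T = -306/9 = -34 dBFS.

-34 dBFS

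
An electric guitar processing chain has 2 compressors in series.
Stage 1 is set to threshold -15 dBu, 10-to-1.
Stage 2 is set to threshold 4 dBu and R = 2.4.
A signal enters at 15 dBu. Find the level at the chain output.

Stage 1: 30 dB above -15 dBu, reduced 10:1 to 3 dB above → -12 dBu.
Stage 2: -12 dBu ≤ 4 dBu, so stage 2 doesn't engage; output -12 dBu.

-12 dBu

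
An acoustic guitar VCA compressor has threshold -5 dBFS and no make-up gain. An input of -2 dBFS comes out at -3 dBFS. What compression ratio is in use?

Input overshoot = -2 − (-5) = 3 dB; output overshoot = -3 − (-5) = 2 dB.
Ratio = 3 / 2 = 1.5.

1.5:1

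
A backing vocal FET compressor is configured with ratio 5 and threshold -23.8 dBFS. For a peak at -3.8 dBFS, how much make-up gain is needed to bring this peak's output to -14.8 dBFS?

The peak compresses to -23.8 + 20/5 = -19.8 dBFS.
To reach -14.8 dBFS requires -14.8 − (-19.8) = 5 dB of make-up.

5 dB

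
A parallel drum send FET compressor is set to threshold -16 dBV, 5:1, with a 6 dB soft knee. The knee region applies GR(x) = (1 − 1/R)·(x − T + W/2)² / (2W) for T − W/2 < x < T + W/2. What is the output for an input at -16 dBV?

x − T + W/2 = -16 − (-16) + 3 = 3.
GR = (1 − 1/5) × 3² / 12 = 0.8 × 9 / 12 = 0.6 dB.
Output = -16 − 0.6 = -16.6 dBV.

-16.6 dBV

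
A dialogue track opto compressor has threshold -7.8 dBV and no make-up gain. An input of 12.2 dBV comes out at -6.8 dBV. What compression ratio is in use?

Input overshoot = 12.2 − (-7.8) = 20 dB; output overshoot = -6.8 − (-7.8) = 1 dB.
Ratio = 20 / 1 = 20.

20:1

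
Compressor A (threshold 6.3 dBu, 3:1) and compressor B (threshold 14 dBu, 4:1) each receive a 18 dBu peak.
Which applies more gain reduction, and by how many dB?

A: 11.7 dB over, compressed to 3.9 dB over, so 7.8 dB of GR.
B: 4 dB over, compressed to 1 dB over, so 3 dB of GR.
A applies 4.8 dB more gain reduction.

A, by 4.8 dB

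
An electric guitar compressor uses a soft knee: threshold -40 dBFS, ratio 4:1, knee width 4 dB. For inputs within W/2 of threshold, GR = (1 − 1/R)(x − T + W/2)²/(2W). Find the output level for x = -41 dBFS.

-41.09375 dBFS

x − T + W/2 = -41 − (-40) + 2 = 1.
GR = (1 − 1/4) × 1² / 8 = 0.75 × 1 / 8 = 0.09375 dB.
Output = -41 − 0.09375 = -41.09375 dBFS.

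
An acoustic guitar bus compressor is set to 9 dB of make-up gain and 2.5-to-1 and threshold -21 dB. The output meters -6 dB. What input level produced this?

-6 dB

Remove make-up: -6 − 9 = -15 dB.
The compressed level sits -15 − (-21) = 6 dB over threshold.
Before 2.5:1 compression the overshoot was 6 × 2.5 = 15 dB, so input = -21 + 15 = -6 dB.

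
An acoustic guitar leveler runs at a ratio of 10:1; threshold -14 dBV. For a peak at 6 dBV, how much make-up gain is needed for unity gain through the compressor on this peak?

The peak compresses to -14 + 20/10 = -12 dBV.
To reach 6 dBV requires 6 − (-12) = 18 dB of make-up.

18 dB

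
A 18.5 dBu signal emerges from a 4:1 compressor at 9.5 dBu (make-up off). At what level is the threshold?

Gain reduction = 18.5 − 9.5 = 9 dB; output overshoot = GR / (R − 1) = 9 / 3 = 3 dB.
Threshold = output − output overshoot = 9.5 − 3 = 6.5 dBu.

6.5 dBu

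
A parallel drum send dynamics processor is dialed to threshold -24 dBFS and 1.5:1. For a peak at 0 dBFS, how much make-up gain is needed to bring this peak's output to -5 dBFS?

3 dB

Without make-up, output = threshold + overshoot/1.5 = -24 + 16 = -8 dBFS.
Gap to target: 3 dB.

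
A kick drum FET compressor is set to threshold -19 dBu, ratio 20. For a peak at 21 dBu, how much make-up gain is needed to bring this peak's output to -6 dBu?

11 dB

Overshoot 40 dB → 40/20 = 2 dB after compression, so the compressed level is -19 + 2 = -17 dBu.
Make-up = target − compressed = -6 − (-17) = 11 dB.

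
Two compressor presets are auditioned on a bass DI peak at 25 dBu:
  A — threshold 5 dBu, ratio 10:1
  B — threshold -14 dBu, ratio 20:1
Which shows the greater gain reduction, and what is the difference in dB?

B, by 19.05 dB

A: overshoot 20 dB → output overshoot 2 dB → GR 18 dB.
B: overshoot 39 dB → output overshoot 1.95 dB → GR 37.05 dB.
Difference: 19.05 dB in favour of B.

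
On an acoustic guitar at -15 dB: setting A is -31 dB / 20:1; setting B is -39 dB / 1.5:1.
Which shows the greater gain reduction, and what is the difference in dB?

A: overshoot 16 dB → output overshoot 0.8 dB → GR 15.2 dB.
B: overshoot 24 dB → output overshoot 16 dB → GR 8 dB.
A applies 7.2 dB more gain reduction.

A, by 7.2 dB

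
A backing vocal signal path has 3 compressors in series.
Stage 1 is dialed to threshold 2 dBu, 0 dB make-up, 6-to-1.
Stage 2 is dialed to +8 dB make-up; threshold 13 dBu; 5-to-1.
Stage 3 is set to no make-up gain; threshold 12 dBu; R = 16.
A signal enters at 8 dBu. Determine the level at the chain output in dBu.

Stage 1: 6 dB above 2 dBu, reduced 6:1 to 1 dB above → 3 dBu.
Stage 2: 3 dBu ≤ 13 dBu, so stage 2 doesn't engage; make-up brings it to 11 dBu.
Stage 3: 11 dBu is at or below the 12 dBu threshold — no compression; output 11 dBu.

11 dBu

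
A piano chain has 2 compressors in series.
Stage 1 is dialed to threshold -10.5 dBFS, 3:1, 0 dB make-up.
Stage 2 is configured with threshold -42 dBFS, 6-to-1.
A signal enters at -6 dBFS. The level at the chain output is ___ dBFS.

Stage 1: 4.5 dB above -10.5 dBFS, reduced 3:1 to 1.5 dB above → -9 dBFS.
Stage 2: -9 dBFS is 33 dB over -42 dBFS; at 6:1 that becomes 5.5 dB over, giving -36.5 dBFS.

-36.5 dBFS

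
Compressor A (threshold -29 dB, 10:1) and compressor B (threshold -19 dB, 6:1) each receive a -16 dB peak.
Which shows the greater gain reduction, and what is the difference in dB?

A: GR = 13 − 13/10 = 11.7 dB.
B: GR = 3 − 3/6 = 2.5 dB.
A reduces 9.2 dB more.

A, by 9.2 dB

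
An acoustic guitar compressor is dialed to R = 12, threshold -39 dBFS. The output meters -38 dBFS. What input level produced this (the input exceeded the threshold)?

The compressed level sits -38 − (-39) = 1 dB over threshold.
Before 12:1 compression the overshoot was 1 × 12 = 12 dB, so input = -39 + 12 = -27 dBFS.

-27 dBFS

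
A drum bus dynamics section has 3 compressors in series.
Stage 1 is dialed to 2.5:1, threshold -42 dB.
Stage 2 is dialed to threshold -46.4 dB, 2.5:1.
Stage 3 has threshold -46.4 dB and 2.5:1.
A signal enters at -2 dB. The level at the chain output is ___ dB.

Stage 1: 40 dB above -42 dB, reduced 2.5:1 to 16 dB above → -26 dB.
Stage 2: -26 dB is 20.4 dB over -46.4 dB; at 2.5:1 that becomes 8.16 dB over, giving -38.24 dB.
Stage 3: -38.24 dB is 8.16 dB over -46.4 dB; at 2.5:1 that becomes 3.264 dB over, giving -43.136 dB.

-43.136 dB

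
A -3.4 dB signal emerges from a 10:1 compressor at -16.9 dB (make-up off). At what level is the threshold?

Input is 15 dB above T (since output overshoot × R = input overshoot: (-16.9 − T)·10 = -3.4 − T gives T = -18.4 dB).
Check: -18.4 + (-3.4 − (-18.4))/10 = -18.4 + 1.5 = -16.9 dB. ✓

-18.4 dB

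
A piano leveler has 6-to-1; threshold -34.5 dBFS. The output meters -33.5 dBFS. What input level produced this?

-28.5 dBFS

That's 1 dB above the -34.5 dBFS threshold.
Before 6:1 compression the overshoot was 1 × 6 = 6 dB, so input = -34.5 + 6 = -28.5 dBFS.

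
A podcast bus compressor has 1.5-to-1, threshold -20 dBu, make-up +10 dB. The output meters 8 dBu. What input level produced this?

Stripping the +10 dB make-up gives -2 dBu at the gain stage.
The compressed level sits -2 − (-20) = 18 dB over threshold.
Input overshoot = R × output overshoot = 27 dB → input = -20 + 27 = 7 dBu.

7 dBu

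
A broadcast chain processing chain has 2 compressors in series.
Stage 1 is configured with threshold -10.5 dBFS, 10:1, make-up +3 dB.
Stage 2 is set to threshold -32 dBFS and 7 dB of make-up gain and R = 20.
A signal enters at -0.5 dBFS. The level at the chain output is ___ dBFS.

-23.725 dBFS

Stage 1: overshoot 10 dB → 10/10 = 1 dB → -9.5 dBFS; +3 dB make-up → -6.5 dBFS.
Stage 2: -6.5 dBFS is 25.5 dB over -32 dBFS; at 20:1 that becomes 1.275 dB over, giving -30.725 dBFS; +7 dB make-up → -23.725 dBFS.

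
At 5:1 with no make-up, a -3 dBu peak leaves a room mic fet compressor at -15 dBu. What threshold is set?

Let T be the threshold. Output overshoot = (input overshoot)/R, so -15 − T = (-3 − T)/5.
5·(-15 − T) = -3 − T → 4·T = -75 − (-3) = -72.
T = -72/4 = -18 dBu.

-18 dBu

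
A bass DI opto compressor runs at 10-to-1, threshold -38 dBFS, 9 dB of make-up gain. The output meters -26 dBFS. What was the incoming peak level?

Before make-up, the level was -26 − 9 = -35 dBFS.
That's 3 dB above the -38 dBFS threshold.
Undo the ratio: input overshoot = 3 × 10 = 30 dB, giving input = -8 dBFS.

-8 dBFS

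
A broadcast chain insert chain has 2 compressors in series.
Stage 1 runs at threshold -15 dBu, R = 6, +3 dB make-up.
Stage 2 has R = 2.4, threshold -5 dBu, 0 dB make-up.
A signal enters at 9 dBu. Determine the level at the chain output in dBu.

-8 dBu

Stage 1: 9 dBu is 24 dB over -15 dBu; at 6:1 that becomes 4 dB over, giving -11 dBu; +3 dB make-up → -8 dBu.
Stage 2: -8 dBu ≤ -5 dBu, so stage 2 doesn't engage; output -8 dBu.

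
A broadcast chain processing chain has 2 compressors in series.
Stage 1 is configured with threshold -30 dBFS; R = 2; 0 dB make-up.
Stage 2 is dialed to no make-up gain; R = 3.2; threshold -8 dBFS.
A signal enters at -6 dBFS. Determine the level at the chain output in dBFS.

Stage 1: -6 dBFS is 24 dB over -30 dBFS; at 2:1 that becomes 12 dB over, giving -18 dBFS.
Stage 2: -18 dBFS is at or below the -8 dBFS threshold — no compression; output -18 dBFS.

-18 dBFS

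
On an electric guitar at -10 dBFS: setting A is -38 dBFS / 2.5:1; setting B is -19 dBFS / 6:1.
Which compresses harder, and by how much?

A: GR = 28 − 28/2.5 = 16.8 dB.
B: GR = 9 − 9/6 = 7.5 dB.
A applies 9.3 dB more gain reduction.

A, by 9.3 dB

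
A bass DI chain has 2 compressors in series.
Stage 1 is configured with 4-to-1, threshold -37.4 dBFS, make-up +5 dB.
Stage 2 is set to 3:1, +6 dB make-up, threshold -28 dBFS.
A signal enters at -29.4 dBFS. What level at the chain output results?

-24.4 dBFS

Stage 1: 8 dB above -37.4 dBFS, reduced 4:1 to 2 dB above → -35.4 dBFS; +5 dB make-up → -30.4 dBFS.
Stage 2: below threshold (-30.4 ≤ -28); passes unchanged; make-up brings it to -24.4 dBFS.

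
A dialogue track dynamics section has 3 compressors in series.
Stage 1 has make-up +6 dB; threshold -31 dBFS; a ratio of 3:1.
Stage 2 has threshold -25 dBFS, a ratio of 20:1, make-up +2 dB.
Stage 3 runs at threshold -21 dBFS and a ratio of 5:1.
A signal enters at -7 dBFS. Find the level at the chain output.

-22.6 dBFS

Stage 1: -7 dBFS is 24 dB over -31 dBFS; at 3:1 that becomes 8 dB over, giving -23 dBFS; +6 dB make-up → -17 dBFS.
Stage 2: overshoot 8 dB → 8/20 = 0.4 dB → -24.6 dBFS; +2 dB make-up → -22.6 dBFS.
Stage 3: -22.6 dBFS ≤ -21 dBFS, so stage 3 doesn't engage; output -22.6 dBFS.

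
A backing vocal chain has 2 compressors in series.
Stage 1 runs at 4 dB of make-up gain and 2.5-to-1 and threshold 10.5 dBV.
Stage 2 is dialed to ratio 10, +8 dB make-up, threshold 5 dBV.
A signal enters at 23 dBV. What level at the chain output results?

14.45 dBV

Stage 1: 23 dBV is 12.5 dB over 10.5 dBV; at 2.5:1 that becomes 5 dB over, giving 15.5 dBV; +4 dB make-up → 19.5 dBV.
Stage 2: overshoot 14.5 dB → 14.5/10 = 1.45 dB → 6.45 dBV; +8 dB make-up → 14.45 dBV.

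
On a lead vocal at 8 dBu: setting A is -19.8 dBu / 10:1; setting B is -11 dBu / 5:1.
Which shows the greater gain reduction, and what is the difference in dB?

A, by 9.82 dB

A: GR = 27.8 − 27.8/10 = 25.02 dB.
B: GR = 19 − 19/5 = 15.2 dB.
A reduces 9.82 dB more.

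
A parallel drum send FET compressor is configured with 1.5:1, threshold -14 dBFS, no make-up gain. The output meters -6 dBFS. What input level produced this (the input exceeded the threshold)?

-2 dBFS

That's 8 dB above the -14 dBFS threshold.
Input overshoot = R × output overshoot = 12 dB → input = -14 + 12 = -2 dBFS.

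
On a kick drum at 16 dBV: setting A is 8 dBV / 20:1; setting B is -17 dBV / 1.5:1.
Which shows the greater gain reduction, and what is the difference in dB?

B, by 3.4 dB

A: GR = 8 − 8/20 = 7.6 dB.
B: GR = 33 − 33/1.5 = 11 dB.
B applies 3.4 dB more gain reduction.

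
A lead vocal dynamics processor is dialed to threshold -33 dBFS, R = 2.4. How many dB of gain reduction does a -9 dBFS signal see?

14 dB

Overshoot = -9 − (-33) = 24 dB.
After 2.4:1 compression the overshoot becomes 24/2.4 = 10 dB.
So the signal is attenuated by 24 − 10 = 14 dB.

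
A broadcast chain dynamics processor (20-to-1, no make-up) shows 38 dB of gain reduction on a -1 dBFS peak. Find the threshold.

-41 dBFS

Let T be the threshold. Output overshoot = (input overshoot)/R, so -39 − T = (-1 − T)/20.
20·(-39 − T) = -1 − T → 19·T = -780 − (-1) = -779.
T = -779/19 = -41 dBFS.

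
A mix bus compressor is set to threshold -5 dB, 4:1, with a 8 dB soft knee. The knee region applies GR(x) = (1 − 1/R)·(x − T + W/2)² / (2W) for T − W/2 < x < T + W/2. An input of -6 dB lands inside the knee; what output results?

x − T + W/2 = -6 − (-5) + 4 = 3.
GR = (1 − 1/4) × 3² / 16 = 0.75 × 9 / 16 = 0.421875 dB.
Output = -6 − 0.421875 = -6.421875 dB.

-6.421875 dB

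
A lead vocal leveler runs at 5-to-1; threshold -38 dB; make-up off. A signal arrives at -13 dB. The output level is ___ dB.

-13 dB sits 25 dB over threshold.
The 25 dB excess becomes 5 dB after 5:1 reduction.
That puts the output at -33 dB.

-33 dB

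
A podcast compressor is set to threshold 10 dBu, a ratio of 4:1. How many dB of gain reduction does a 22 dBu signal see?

9 dB

Overshoot = 22 − 10 = 12 dB.
At 4:1, output sits 12/4 = 3 dB above threshold.
Gain reduction = 12 − 3 = 9 dB.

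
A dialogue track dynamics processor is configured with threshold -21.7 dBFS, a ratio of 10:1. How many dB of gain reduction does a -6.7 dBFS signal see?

13.5 dB

Overshoot = -6.7 − (-21.7) = 15 dB.
At 10:1, output sits 15/10 = 1.5 dB above threshold.
GR = overshoot in − overshoot out = 15 − 1.5 = 13.5 dB.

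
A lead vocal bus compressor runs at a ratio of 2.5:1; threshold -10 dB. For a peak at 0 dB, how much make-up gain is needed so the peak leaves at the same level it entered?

6 dB

Without make-up, output = threshold + overshoot/2.5 = -10 + 4 = -6 dB.
Gap to target: 6 dB.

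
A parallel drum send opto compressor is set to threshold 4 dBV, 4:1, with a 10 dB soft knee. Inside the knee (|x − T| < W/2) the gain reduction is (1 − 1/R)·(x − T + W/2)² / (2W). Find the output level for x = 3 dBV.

2.4 dBV

x − T + W/2 = 3 − 4 + 5 = 4.
GR = (1 − 1/4) × 4² / 20 = 0.75 × 16 / 20 = 0.6 dB.
Output = 3 − 0.6 = 2.4 dBV.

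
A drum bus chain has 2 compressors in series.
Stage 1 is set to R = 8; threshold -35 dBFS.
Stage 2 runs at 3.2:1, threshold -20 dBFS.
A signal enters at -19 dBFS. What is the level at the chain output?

-33 dBFS

Stage 1: overshoot 16 dB → 16/8 = 2 dB → -33 dBFS.
Stage 2: -33 dBFS is at or below the -20 dBFS threshold — no compression; output -33 dBFS.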